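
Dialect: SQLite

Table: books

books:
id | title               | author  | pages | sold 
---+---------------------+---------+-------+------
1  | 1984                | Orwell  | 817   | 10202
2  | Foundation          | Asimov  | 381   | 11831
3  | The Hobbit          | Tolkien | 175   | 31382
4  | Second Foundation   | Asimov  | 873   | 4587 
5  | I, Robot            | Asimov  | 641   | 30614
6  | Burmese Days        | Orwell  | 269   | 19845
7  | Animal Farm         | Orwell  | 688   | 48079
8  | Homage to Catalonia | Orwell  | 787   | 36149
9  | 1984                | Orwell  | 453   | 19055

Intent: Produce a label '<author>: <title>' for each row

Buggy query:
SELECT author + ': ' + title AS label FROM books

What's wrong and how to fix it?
Bug: SQLite uses || for string concatenation; + coerces text to numbers (yielding 0)

Fix: Use the || operator for string concatenation

Corrected query:
SELECT author || ': ' || title AS label FROM books

Result:
label                      
---------------------------
Orwell: 1984               
Asimov: Foundation         
Tolkien: The Hobbit        
Asimov: Second Foundation  
Asimov: I, Robot           
Orwell: Burmese Days       
Orwell: Animal Farm        
Orwell: Homage to Catalonia
Orwell: 1984               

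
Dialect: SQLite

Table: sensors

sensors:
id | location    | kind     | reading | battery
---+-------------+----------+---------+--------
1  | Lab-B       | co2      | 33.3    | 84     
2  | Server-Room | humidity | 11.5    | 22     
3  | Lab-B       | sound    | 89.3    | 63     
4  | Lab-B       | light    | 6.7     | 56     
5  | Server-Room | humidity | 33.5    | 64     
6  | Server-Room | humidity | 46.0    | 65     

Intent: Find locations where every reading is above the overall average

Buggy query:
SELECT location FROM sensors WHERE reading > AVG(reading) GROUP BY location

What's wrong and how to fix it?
Bug: AVG() is an aggregate; it can't sit directly in WHERE

Fix: Use a subquery for AVG and a HAVING MIN(...) filter so the condition holds for every row in the group

Corrected query:
SELECT location FROM sensors GROUP BY location HAVING MIN(reading) > (SELECT AVG(reading) FROM sensors)

Result:
(no rows)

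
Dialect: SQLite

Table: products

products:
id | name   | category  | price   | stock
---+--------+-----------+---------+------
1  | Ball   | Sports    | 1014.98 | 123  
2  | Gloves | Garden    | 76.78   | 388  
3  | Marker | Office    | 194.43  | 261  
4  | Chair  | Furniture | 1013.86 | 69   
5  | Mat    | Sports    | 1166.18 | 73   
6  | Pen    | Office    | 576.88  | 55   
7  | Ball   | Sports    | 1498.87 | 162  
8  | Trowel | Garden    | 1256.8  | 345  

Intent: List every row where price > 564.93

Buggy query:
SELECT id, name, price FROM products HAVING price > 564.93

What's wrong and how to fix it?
Bug: This is a non-aggregate query (no GROUP BY, no aggregates), so in SQLite the HAVING clause is invalid here; a row-level condition belongs in WHERE

Fix: Use WHERE for row-level filtering

Corrected query:
SELECT id, name, price FROM products WHERE price > 564.93

Result:
id | name   | price  
---+--------+--------
1  | Ball   | 1014.98
4  | Chair  | 1013.86
5  | Mat    | 1166.18
6  | Pen    | 576.88 
7  | Ball   | 1498.87
8  | Trowel | 1256.8 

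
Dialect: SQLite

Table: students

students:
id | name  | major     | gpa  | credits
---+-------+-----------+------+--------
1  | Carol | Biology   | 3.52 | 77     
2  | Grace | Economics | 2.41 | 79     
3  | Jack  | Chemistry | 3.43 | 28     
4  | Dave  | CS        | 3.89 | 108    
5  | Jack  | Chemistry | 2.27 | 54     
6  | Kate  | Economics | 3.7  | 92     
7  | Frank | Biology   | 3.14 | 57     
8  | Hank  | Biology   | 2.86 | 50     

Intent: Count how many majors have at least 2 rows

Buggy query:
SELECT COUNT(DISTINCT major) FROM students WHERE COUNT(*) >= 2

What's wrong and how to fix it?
Bug: WHERE filters individual rows, not groups, so a group-level COUNT is invalid there

Fix: Group first with HAVING COUNT(*) >= 2, then COUNT the resulting groups

Corrected query:
SELECT COUNT(*) FROM (SELECT major FROM students GROUP BY major HAVING COUNT(*) >= 2)

Result:
COUNT(*)
--------
3       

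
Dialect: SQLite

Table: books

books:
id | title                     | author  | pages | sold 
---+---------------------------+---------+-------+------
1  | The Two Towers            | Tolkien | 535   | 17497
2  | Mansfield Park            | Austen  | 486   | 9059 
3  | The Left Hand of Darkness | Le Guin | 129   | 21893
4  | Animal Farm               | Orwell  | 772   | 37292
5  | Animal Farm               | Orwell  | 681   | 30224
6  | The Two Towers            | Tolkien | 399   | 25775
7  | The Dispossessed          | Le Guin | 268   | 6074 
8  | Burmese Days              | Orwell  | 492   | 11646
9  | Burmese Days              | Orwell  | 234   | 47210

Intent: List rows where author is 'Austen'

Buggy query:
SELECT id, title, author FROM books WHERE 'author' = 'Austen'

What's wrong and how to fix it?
Bug: Single quotes denote string literals in SQL; the column name is being compared as a constant string

Fix: Reference the column as author without single quotes

Corrected query:
SELECT id, title, author FROM books WHERE author = 'Austen'

Result:
id | title          | author
---+----------------+-------
2  | Mansfield Park | Austen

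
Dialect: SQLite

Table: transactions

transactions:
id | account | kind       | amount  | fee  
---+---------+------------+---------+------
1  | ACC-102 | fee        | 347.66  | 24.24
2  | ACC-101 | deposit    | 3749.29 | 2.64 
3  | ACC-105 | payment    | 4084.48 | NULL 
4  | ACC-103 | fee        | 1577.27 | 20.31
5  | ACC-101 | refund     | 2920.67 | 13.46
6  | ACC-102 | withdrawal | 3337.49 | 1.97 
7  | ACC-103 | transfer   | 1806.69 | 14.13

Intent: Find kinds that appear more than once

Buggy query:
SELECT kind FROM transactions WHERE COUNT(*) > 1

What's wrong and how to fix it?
Bug: WHERE can't reference COUNT(*); aggregates are computed after WHERE

Fix: Group first, then use HAVING for the count condition

Corrected query:
SELECT kind FROM transactions GROUP BY kind HAVING COUNT(*) > 1

Result:
kind
----
fee 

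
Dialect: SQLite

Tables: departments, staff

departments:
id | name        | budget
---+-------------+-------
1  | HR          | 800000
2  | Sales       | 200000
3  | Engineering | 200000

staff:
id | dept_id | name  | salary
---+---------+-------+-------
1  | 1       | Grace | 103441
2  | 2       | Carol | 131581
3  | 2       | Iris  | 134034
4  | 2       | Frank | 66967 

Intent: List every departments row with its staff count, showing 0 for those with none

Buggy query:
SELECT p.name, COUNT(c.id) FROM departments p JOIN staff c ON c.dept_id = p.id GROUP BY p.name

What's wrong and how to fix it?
Bug: INNER JOIN drops departments rows that have no matching staff rows

Fix: Use LEFT JOIN so parents without children still appear (COUNT(c.id) gives 0)

Corrected query:
SELECT p.name, COUNT(c.id) FROM departments p LEFT JOIN staff c ON c.dept_id = p.id GROUP BY p.name

Result:
name        | COUNT(c.id)
------------+------------
Engineering | 0          
HR          | 1          
Sales       | 3          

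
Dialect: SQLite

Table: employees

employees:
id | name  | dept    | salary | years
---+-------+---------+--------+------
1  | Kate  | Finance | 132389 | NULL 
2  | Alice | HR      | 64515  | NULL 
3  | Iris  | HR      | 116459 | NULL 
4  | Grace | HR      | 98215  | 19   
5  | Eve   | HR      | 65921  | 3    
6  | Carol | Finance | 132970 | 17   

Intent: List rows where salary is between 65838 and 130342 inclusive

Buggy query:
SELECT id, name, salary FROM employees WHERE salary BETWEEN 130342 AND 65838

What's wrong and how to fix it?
Bug: BETWEEN expects the lower bound first; with 130342 AND 65838 the range is empty

Fix: Write BETWEEN 65838 AND 130342

Corrected query:
SELECT id, name, salary FROM employees WHERE salary BETWEEN 65838 AND 130342

Result:
id | name  | salary
---+-------+-------
3  | Iris  | 116459
4  | Grace | 98215 
5  | Eve   | 65921 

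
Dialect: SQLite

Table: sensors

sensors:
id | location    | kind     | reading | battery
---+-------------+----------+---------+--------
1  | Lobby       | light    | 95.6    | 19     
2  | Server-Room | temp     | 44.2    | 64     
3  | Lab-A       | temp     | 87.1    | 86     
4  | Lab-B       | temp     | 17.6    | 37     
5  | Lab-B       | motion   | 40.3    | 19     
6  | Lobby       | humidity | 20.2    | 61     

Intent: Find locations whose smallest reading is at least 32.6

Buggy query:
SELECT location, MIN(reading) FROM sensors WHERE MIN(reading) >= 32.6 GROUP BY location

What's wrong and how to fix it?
Bug: MIN() in WHERE is a misuse of aggregate

Fix: Replace WHERE with HAVING after the GROUP BY

Corrected query:
SELECT location, MIN(reading) FROM sensors GROUP BY location HAVING MIN(reading) >= 32.6

Result:
location    | MIN(reading)
------------+-------------
Lab-A       | 87.1        
Server-Room | 44.2        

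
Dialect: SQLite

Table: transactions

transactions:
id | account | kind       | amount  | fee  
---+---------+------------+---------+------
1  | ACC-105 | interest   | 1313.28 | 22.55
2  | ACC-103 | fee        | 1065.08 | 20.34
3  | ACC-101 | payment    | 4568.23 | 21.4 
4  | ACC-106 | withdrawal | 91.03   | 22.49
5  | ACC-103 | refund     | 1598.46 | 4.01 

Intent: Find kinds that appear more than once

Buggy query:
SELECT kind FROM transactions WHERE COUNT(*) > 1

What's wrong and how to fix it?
Bug: WHERE can't reference COUNT(*); aggregates are computed after WHERE

Fix: GROUP BY kind, then filter groups with HAVING COUNT(*) > 1

Corrected query:
SELECT kind FROM transactions GROUP BY kind HAVING COUNT(*) > 1

Result:
(no rows)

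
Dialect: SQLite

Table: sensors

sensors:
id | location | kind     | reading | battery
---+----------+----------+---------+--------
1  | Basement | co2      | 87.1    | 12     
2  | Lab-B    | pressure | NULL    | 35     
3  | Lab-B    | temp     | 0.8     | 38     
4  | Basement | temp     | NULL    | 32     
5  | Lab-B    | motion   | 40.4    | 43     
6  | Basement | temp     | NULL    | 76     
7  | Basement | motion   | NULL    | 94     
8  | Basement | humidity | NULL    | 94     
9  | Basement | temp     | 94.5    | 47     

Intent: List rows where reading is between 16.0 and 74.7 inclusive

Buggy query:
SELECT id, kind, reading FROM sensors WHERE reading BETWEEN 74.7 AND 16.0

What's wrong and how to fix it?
Bug: BETWEEN expects the lower bound first; with 74.7 AND 16.0 the range is empty

Fix: Write BETWEEN 16.0 AND 74.7

Corrected query:
SELECT id, kind, reading FROM sensors WHERE reading BETWEEN 16.0 AND 74.7

Result:
id | kind   | reading
---+--------+--------
5  | motion | 40.4   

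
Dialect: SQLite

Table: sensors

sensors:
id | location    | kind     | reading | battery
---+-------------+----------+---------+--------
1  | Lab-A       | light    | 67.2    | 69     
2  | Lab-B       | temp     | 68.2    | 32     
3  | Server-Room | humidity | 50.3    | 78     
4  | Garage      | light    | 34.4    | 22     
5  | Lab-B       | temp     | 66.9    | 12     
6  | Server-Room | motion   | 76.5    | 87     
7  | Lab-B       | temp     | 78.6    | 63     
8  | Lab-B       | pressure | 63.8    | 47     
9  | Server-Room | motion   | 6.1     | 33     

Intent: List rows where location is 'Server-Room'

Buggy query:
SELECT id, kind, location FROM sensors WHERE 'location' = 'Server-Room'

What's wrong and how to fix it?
Bug: 'location' in single quotes is a string literal, not the column; the comparison is literal-vs-literal and never true

Fix: Remove the quotes around the column name (or use double quotes for an identifier)

Corrected query:
SELECT id, kind, location FROM sensors WHERE location = 'Server-Room'

Result:
id | kind     | location   
---+----------+------------
3  | humidity | Server-Room
6  | motion   | Server-Room
9  | motion   | Server-Room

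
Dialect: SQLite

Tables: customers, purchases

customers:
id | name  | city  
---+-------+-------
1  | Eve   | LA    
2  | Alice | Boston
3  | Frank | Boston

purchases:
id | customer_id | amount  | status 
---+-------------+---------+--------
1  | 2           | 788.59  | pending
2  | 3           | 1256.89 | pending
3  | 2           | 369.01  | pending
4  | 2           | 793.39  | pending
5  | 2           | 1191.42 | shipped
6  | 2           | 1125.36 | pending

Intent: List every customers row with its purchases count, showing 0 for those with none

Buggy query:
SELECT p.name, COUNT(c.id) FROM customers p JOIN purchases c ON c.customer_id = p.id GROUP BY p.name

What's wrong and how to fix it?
Bug: An inner join excludes parents with zero children

Fix: Use LEFT JOIN so parents without children still appear (COUNT(c.id) gives 0)

Corrected query:
SELECT p.name, COUNT(c.id) FROM customers p LEFT JOIN purchases c ON c.customer_id = p.id GROUP BY p.name

Result:
name  | COUNT(c.id)
------+------------
Alice | 5          
Eve   | 0          
Frank | 1          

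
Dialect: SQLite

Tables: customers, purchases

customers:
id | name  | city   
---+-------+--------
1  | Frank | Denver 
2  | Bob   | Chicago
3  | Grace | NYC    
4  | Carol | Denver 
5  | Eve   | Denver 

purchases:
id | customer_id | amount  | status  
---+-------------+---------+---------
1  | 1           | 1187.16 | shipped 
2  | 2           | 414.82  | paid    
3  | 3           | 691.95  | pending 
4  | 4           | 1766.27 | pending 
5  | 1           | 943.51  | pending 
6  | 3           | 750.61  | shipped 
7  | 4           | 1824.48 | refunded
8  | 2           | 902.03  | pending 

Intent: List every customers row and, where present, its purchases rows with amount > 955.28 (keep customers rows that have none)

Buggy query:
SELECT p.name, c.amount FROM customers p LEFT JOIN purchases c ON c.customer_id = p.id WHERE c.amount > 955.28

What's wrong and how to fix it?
Bug: Filtering c.amount in WHERE discards the NULL rows produced by LEFT JOIN, turning it into an inner join

Fix: Put 'c.amount > 955.28' in the JOIN's ON clause instead of WHERE

Corrected query:
SELECT p.name, c.amount FROM customers p LEFT JOIN purchases c ON c.customer_id = p.id AND c.amount > 955.28

Result:
name  | amount 
------+--------
Frank | 1187.16
Bob   | NULL   
Grace | NULL   
Carol | 1766.27
Carol | 1824.48
Eve   | NULL   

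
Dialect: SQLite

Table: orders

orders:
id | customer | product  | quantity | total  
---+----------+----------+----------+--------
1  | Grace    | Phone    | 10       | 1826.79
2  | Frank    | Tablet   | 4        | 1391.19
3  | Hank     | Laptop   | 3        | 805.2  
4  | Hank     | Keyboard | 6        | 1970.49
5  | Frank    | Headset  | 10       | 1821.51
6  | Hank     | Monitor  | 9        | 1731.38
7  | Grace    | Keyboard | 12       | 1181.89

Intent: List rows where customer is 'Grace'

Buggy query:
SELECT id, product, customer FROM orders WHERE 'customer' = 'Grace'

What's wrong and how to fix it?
Bug: Single quotes denote string literals in SQL; the column name is being compared as a constant string

Fix: Remove the quotes around the column name (or use double quotes for an identifier)

Corrected query:
SELECT id, product, customer FROM orders WHERE customer = 'Grace'

Result:
id | product  | customer
---+----------+---------
1  | Phone    | Grace   
7  | Keyboard | Grace   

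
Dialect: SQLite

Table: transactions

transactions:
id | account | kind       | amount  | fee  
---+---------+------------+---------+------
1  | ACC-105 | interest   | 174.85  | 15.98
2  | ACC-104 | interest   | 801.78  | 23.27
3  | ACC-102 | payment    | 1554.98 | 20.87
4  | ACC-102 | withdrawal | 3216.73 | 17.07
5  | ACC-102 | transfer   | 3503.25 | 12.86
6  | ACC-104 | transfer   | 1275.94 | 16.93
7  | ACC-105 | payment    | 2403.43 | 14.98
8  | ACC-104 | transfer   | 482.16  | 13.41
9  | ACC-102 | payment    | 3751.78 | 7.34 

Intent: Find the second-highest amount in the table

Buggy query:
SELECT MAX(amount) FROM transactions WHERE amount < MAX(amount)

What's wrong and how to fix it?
Bug: The inner MAX is an aggregate inside WHERE, which is not allowed

Fix: Put the inner MAX in a scalar subquery

Corrected query:
SELECT MAX(amount) FROM transactions WHERE amount < (SELECT MAX(amount) FROM transactions)

Result:
MAX(amount)
-----------
3503.25    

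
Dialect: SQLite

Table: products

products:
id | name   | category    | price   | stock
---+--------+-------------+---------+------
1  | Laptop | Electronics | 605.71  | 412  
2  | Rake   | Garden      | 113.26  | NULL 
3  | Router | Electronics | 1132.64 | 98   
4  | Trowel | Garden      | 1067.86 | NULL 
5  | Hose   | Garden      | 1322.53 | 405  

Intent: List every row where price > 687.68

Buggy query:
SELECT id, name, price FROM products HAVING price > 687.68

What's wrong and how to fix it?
Bug: This is a non-aggregate query (no GROUP BY, no aggregates), so in SQLite the HAVING clause is invalid here; a row-level condition belongs in WHERE

Fix: Replace HAVING with WHERE since the condition applies to individual rows

Corrected query:
SELECT id, name, price FROM products WHERE price > 687.68

Result:
id | name   | price  
---+--------+--------
3  | Router | 1132.64
4  | Trowel | 1067.86
5  | Hose   | 1322.53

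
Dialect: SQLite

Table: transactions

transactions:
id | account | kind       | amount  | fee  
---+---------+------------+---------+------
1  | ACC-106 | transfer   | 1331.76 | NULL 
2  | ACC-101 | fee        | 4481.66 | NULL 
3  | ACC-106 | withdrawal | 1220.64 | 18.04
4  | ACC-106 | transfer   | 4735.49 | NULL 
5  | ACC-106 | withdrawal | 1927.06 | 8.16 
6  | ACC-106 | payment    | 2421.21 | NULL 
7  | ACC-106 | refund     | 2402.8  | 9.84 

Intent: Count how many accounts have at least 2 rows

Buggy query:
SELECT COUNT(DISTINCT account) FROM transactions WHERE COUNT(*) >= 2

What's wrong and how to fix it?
Bug: WHERE filters individual rows, not groups, so a group-level COUNT is invalid there

Fix: Use a subquery that GROUPs and filters with HAVING, then count its rows

Corrected query:
SELECT COUNT(*) FROM (SELECT account FROM transactions GROUP BY account HAVING COUNT(*) >= 2)

Result:
COUNT(*)
--------
1       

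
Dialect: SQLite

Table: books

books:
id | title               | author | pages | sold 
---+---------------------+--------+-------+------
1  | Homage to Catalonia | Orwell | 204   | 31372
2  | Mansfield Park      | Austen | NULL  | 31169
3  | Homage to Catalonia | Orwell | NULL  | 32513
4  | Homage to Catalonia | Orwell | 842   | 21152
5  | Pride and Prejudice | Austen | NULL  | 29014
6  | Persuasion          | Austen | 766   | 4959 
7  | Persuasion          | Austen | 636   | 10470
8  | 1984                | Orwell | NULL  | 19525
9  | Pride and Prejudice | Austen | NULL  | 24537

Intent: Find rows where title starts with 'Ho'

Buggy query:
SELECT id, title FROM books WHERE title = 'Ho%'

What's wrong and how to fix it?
Bug: '=' compares the literal string including the % character; pattern matching needs LIKE

Fix: Replace '=' with LIKE so 'Ho%' is treated as a pattern

Corrected query:
SELECT id, title FROM books WHERE title LIKE 'Ho%'

Result:
id | title              
---+--------------------
1  | Homage to Catalonia
3  | Homage to Catalonia
4  | Homage to Catalonia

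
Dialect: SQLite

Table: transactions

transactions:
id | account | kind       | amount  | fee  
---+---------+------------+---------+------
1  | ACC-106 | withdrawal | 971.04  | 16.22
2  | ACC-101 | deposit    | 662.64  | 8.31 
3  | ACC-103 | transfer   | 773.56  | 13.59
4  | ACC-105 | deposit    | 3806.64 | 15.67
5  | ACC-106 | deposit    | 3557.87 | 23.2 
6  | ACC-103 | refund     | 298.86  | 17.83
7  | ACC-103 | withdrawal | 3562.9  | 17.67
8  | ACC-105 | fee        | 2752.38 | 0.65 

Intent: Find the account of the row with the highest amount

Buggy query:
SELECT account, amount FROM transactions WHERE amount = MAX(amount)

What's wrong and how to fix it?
Bug: WHERE is evaluated per row; an aggregate over the whole table isn't defined there

Fix: Wrap MAX in a scalar subquery so WHERE compares against a single value

Corrected query:
SELECT account, amount FROM transactions WHERE amount = (SELECT MAX(amount) FROM transactions)

Result:
account | amount 
--------+--------
ACC-105 | 3806.64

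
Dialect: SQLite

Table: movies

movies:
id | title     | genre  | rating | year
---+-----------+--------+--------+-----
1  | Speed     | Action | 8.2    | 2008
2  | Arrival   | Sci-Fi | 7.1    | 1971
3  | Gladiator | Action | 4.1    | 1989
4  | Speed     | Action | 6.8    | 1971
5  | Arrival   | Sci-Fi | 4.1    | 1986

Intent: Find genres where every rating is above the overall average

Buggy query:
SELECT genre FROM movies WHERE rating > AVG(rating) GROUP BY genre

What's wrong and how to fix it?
Bug: WHERE evaluates per row before aggregation, so AVG() is unavailable

Fix: Compute the overall average in a scalar subquery and compare each group's MIN against it in HAVING

Corrected query:
SELECT genre FROM movies GROUP BY genre HAVING MIN(rating) > (SELECT AVG(rating) FROM movies)

Result:
(no rows)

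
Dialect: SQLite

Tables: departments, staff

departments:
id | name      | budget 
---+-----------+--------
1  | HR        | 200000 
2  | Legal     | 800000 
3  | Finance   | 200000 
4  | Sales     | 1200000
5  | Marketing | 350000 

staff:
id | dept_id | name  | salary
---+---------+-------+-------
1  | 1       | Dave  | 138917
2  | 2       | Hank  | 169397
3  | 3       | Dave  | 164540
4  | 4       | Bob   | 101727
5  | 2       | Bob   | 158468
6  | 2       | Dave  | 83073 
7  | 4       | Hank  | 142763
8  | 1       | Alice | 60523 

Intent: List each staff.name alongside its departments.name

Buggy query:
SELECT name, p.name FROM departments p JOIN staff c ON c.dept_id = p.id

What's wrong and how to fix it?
Bug: Both tables have a 'name' column; the unqualified reference is ambiguous

Fix: Qualify the column with its table alias (c.name)

Corrected query:
SELECT c.name, p.name FROM departments p JOIN staff c ON c.dept_id = p.id

Result:
name  | name   
------+--------
Dave  | HR     
Hank  | Legal  
Dave  | Finance
Bob   | Sales  
Bob   | Legal  
Dave  | Legal  
Hank  | Sales  
Alice | HR     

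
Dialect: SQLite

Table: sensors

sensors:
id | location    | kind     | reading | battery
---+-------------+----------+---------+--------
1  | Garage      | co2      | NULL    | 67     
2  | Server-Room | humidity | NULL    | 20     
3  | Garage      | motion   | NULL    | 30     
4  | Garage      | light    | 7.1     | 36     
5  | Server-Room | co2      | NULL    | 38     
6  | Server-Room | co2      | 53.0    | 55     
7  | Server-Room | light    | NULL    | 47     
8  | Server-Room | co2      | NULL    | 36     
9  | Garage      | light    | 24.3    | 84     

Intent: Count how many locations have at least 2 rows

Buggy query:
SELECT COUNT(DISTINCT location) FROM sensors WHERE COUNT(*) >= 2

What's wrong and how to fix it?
Bug: WHERE filters individual rows, not groups, so a group-level COUNT is invalid there

Fix: Group first with HAVING COUNT(*) >= 2, then COUNT the resulting groups

Corrected query:
SELECT COUNT(*) FROM (SELECT location FROM sensors GROUP BY location HAVING COUNT(*) >= 2)

Result:
COUNT(*)
--------
2       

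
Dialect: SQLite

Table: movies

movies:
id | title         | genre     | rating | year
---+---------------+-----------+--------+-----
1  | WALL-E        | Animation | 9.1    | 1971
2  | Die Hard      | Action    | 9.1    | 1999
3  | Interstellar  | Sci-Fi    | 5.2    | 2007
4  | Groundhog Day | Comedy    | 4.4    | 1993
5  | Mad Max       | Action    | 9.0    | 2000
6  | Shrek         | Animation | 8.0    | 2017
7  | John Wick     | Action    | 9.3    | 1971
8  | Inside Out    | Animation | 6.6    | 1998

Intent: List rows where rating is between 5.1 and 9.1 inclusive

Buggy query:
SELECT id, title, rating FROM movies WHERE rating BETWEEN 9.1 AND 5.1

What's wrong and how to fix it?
Bug: The bounds are reversed; BETWEEN a AND b requires a <= b to match anything

Fix: Write BETWEEN 5.1 AND 9.1

Corrected query:
SELECT id, title, rating FROM movies WHERE rating BETWEEN 5.1 AND 9.1

Result:
id | title        | rating
---+--------------+-------
1  | WALL-E       | 9.1   
2  | Die Hard     | 9.1   
3  | Interstellar | 5.2   
5  | Mad Max      | 9     
6  | Shrek        | 8     
8  | Inside Out   | 6.6   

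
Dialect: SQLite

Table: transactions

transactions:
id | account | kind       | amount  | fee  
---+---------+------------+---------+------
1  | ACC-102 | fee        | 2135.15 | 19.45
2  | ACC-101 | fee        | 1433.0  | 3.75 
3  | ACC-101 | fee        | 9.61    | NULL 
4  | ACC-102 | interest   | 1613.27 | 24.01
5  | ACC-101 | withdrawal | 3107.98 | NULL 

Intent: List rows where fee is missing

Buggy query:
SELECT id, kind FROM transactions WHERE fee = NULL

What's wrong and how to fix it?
Bug: '= NULL' is always unknown in SQL three-valued logic, so no rows match

Fix: Replace '= NULL' with 'IS NULL'

Corrected query:
SELECT id, kind FROM transactions WHERE fee IS NULL

Result:
id | kind      
---+-----------
3  | fee       
5  | withdrawal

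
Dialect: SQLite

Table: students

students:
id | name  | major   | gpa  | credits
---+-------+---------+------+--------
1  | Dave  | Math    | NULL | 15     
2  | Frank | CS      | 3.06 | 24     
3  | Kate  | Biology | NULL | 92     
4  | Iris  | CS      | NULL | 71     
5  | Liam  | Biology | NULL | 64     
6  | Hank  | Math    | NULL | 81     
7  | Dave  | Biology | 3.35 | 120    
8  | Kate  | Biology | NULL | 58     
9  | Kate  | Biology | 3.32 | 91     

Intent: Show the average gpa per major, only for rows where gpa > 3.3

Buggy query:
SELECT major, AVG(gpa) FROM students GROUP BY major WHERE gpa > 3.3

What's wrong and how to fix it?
Bug: Row-level WHERE must come before GROUP BY in the clause order

Fix: Move the WHERE clause before GROUP BY

Corrected query:
SELECT major, AVG(gpa) FROM students WHERE gpa > 3.3 GROUP BY major

Result:
major   | AVG(gpa)
--------+---------
Biology | 3.335   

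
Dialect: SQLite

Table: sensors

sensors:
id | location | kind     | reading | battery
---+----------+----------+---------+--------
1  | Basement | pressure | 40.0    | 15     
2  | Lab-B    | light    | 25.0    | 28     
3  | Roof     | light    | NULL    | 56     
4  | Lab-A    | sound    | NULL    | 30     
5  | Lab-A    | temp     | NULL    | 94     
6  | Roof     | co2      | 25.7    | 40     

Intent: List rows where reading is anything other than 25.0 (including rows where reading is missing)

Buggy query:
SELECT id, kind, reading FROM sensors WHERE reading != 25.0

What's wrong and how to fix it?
Bug: Inequality against NULL is unknown, not true; rows with NULL are dropped

Fix: Add an explicit OR reading IS NULL to include the missing-value rows

Corrected query:
SELECT id, kind, reading FROM sensors WHERE reading != 25.0 OR reading IS NULL

Result:
id | kind     | reading
---+----------+--------
1  | pressure | 40     
3  | light    | NULL   
4  | sound    | NULL   
5  | temp     | NULL   
6  | co2      | 25.7   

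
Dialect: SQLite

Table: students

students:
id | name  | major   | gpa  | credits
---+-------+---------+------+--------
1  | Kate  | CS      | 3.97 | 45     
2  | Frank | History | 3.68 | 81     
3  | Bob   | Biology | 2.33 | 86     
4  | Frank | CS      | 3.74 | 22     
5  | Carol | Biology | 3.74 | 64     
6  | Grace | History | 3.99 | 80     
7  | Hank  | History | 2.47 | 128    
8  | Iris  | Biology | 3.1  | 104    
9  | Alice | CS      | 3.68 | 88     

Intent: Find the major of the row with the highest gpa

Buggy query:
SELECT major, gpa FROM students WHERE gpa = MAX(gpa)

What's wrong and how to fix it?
Bug: MAX(gpa) is an aggregate and cannot be used directly in WHERE

Fix: Wrap MAX in a scalar subquery so WHERE compares against a single value

Corrected query:
SELECT major, gpa FROM students WHERE gpa = (SELECT MAX(gpa) FROM students)

Result:
major   | gpa 
--------+-----
History | 3.99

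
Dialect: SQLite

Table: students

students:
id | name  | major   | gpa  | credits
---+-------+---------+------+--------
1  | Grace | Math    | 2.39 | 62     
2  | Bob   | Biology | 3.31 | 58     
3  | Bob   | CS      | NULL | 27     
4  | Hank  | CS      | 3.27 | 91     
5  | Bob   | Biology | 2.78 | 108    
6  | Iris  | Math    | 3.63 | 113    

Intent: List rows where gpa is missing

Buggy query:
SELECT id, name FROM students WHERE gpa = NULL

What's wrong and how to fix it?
Bug: Comparing to NULL with '=' never matches; NULL = NULL is unknown, not true

Fix: Replace '= NULL' with 'IS NULL'

Corrected query:
SELECT id, name FROM students WHERE gpa IS NULL

Result:
id | name
---+-----
3  | Bob 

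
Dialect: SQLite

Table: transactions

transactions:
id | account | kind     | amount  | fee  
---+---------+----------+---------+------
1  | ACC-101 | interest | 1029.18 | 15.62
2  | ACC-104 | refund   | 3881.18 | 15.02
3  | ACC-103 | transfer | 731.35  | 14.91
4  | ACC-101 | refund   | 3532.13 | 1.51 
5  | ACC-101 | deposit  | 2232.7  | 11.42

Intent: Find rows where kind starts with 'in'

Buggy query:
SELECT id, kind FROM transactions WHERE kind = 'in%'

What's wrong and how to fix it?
Bug: Wildcards only work with LIKE; '=' treats '%' as a literal character

Fix: Replace '=' with LIKE so 'in%' is treated as a pattern

Corrected query:
SELECT id, kind FROM transactions WHERE kind LIKE 'in%'

Result:
id | kind    
---+---------
1  | interest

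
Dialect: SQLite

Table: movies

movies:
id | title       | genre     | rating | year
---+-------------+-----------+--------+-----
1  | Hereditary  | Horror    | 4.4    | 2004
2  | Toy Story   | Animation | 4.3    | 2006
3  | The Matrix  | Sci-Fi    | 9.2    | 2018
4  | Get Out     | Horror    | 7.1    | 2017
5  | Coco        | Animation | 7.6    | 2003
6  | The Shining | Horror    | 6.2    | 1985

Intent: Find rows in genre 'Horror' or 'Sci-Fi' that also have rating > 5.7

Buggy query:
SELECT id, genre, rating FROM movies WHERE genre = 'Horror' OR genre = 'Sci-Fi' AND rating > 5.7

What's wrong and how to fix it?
Bug: Without parentheses, AND is evaluated before OR, so the rating filter only applies to the 'Sci-Fi' branch

Fix: Add parentheses around the OR so the AND applies to both alternatives

Corrected query:
SELECT id, genre, rating FROM movies WHERE (genre = 'Horror' OR genre = 'Sci-Fi') AND rating > 5.7

Result:
id | genre  | rating
---+--------+-------
3  | Sci-Fi | 9.2   
4  | Horror | 7.1   
6  | Horror | 6.2   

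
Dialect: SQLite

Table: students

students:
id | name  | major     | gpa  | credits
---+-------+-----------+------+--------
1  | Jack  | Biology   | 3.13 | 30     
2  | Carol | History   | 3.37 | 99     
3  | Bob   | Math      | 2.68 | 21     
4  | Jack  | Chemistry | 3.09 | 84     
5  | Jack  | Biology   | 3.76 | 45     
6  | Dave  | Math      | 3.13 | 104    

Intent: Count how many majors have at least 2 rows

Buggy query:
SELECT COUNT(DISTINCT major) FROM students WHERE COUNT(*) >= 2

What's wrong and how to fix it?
Bug: WHERE filters individual rows, not groups, so a group-level COUNT is invalid there

Fix: Use a subquery that GROUPs and filters with HAVING, then count its rows

Corrected query:
SELECT COUNT(*) FROM (SELECT major FROM students GROUP BY major HAVING COUNT(*) >= 2)

Result:
COUNT(*)
--------
2       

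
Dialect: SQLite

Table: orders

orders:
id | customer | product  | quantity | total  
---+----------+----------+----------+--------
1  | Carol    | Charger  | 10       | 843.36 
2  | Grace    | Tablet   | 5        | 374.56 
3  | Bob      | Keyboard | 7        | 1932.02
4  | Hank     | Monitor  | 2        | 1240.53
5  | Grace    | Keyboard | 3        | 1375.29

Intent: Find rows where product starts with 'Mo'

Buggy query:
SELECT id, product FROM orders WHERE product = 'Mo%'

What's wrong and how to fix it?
Bug: Wildcards only work with LIKE; '=' treats '%' as a literal character

Fix: Replace '=' with LIKE so 'Mo%' is treated as a pattern

Corrected query:
SELECT id, product FROM orders WHERE product LIKE 'Mo%'

Result:
id | product
---+--------
4  | Monitor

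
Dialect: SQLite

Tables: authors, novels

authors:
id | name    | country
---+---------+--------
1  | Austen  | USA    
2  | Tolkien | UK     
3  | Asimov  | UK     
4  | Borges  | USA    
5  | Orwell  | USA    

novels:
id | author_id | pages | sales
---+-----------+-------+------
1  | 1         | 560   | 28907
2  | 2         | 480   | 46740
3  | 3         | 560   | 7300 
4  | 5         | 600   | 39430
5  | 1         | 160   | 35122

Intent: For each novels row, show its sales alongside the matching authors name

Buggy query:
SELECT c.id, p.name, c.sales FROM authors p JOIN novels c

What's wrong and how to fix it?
Bug: Missing join condition: each novels row is matched to all authors rows instead of just its own

Fix: Add ON c.author_id = p.id to the JOIN

Corrected query:
SELECT c.id, p.name, c.sales FROM authors p JOIN novels c ON c.author_id = p.id

Result:
id | name    | sales
---+---------+------
1  | Austen  | 28907
2  | Tolkien | 46740
3  | Asimov  | 7300 
4  | Orwell  | 39430
5  | Austen  | 35122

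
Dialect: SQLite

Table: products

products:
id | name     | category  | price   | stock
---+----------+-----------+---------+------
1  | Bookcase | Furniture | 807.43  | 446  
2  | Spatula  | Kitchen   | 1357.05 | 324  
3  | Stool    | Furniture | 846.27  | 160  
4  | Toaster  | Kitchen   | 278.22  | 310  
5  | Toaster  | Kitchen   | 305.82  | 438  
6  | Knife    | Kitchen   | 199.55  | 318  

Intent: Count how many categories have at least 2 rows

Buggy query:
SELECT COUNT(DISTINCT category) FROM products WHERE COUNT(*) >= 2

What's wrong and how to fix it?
Bug: COUNT(*) cannot appear in WHERE; the per-group count doesn't exist yet

Fix: Use a subquery that GROUPs and filters with HAVING, then count its rows

Corrected query:
SELECT COUNT(*) FROM (SELECT category FROM products GROUP BY category HAVING COUNT(*) >= 2)

Result:
COUNT(*)
--------
2       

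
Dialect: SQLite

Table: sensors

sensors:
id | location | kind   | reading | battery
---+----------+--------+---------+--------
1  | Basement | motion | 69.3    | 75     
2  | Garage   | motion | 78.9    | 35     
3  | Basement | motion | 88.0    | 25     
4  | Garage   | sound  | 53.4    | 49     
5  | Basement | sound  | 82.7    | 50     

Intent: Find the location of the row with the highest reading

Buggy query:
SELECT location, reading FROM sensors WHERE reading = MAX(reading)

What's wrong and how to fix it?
Bug: WHERE is evaluated per row; an aggregate over the whole table isn't defined there

Fix: Wrap MAX in a scalar subquery so WHERE compares against a single value

Corrected query:
SELECT location, reading FROM sensors WHERE reading = (SELECT MAX(reading) FROM sensors)

Result:
location | reading
---------+--------
Basement | 88     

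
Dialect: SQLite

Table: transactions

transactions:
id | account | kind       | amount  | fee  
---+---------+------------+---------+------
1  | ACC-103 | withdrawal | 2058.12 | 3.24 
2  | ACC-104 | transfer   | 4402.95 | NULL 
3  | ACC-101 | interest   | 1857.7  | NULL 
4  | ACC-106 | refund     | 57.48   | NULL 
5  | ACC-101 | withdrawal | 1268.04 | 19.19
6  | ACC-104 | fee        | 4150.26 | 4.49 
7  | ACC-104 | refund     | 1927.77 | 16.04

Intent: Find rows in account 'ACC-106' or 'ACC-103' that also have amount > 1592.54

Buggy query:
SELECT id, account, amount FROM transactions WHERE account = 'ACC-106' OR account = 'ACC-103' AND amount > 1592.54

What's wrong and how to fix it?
Bug: Without parentheses, AND is evaluated before OR, so the amount filter only applies to the 'ACC-103' branch

Fix: Add parentheses around the OR so the AND applies to both alternatives

Corrected query:
SELECT id, account, amount FROM transactions WHERE (account = 'ACC-106' OR account = 'ACC-103') AND amount > 1592.54

Result:
id | account | amount 
---+---------+--------
1  | ACC-103 | 2058.12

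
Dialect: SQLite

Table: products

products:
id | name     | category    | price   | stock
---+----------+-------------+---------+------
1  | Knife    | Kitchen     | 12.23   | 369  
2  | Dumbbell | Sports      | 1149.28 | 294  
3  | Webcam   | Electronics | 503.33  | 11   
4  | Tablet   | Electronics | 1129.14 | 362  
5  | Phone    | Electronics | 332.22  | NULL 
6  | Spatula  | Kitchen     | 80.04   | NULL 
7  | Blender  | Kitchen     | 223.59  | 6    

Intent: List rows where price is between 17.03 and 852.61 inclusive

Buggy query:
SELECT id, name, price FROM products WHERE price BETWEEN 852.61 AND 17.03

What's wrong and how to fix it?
Bug: The bounds are reversed; BETWEEN a AND b requires a <= b to match anything

Fix: Write BETWEEN 17.03 AND 852.61

Corrected query:
SELECT id, name, price FROM products WHERE price BETWEEN 17.03 AND 852.61

Result:
id | name    | price 
---+---------+-------
3  | Webcam  | 503.33
5  | Phone   | 332.22
6  | Spatula | 80.04 
7  | Blender | 223.59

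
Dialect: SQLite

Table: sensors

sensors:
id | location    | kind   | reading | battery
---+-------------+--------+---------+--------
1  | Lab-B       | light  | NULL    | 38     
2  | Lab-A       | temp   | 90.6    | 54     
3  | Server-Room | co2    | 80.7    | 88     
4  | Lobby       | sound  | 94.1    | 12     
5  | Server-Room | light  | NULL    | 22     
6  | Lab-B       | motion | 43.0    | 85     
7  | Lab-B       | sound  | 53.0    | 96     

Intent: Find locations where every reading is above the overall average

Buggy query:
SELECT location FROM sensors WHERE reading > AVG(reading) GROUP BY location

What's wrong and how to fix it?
Bug: WHERE evaluates per row before aggregation, so AVG() is unavailable

Fix: Use a subquery for AVG and a HAVING MIN(...) filter so the condition holds for every row in the group

Corrected query:
SELECT location FROM sensors GROUP BY location HAVING MIN(reading) > (SELECT AVG(reading) FROM sensors)

Result:
location   
-----------
Lab-A      
Lobby      
Server-Room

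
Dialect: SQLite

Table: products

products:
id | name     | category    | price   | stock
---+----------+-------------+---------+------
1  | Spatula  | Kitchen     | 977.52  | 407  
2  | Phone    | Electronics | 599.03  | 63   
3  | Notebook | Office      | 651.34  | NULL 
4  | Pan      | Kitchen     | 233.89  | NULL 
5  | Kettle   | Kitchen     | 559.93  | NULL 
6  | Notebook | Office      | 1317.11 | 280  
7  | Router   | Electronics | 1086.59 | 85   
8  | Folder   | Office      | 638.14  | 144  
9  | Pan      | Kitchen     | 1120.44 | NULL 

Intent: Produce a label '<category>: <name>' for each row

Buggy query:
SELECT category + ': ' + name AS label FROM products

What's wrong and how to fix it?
Bug: '+' is numeric addition; on text columns SQLite converts them to 0 instead of concatenating

Fix: Replace + with || to concatenate text

Corrected query:
SELECT category || ': ' || name AS label FROM products

Result:
label              
-------------------
Kitchen: Spatula   
Electronics: Phone 
Office: Notebook   
Kitchen: Pan       
Kitchen: Kettle    
Office: Notebook   
Electronics: Router
Office: Folder     
Kitchen: Pan       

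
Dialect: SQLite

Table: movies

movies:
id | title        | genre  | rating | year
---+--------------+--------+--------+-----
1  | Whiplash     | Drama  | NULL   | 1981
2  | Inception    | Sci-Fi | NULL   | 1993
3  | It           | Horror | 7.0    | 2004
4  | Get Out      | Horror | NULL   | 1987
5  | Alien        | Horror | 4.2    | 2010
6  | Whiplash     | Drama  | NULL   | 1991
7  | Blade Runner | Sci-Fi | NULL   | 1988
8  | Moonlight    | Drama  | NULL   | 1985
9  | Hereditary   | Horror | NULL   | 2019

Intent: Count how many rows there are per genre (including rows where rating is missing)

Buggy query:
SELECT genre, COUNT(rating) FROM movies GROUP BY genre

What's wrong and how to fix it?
Bug: COUNT(column) counts non-NULL values only; rows with NULL rating aren't counted

Fix: Use COUNT(*) to count all rows regardless of NULL

Corrected query:
SELECT genre, COUNT(*) FROM movies GROUP BY genre

Result:
genre  | COUNT(*)
-------+---------
Drama  | 3       
Horror | 4       
Sci-Fi | 2       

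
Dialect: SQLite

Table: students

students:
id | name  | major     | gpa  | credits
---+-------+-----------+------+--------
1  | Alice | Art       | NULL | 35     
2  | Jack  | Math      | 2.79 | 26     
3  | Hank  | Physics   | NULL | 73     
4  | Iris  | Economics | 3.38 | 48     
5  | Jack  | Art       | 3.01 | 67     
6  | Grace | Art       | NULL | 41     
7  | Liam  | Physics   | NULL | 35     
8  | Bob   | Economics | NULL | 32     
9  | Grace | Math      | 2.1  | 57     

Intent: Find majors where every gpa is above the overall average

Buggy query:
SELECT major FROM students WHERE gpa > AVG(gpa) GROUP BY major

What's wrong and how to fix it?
Bug: AVG() is an aggregate; it can't sit directly in WHERE

Fix: Compute the overall average in a scalar subquery and compare each group's MIN against it in HAVING

Corrected query:
SELECT major FROM students GROUP BY major HAVING MIN(gpa) > (SELECT AVG(gpa) FROM students)

Result:
major    
---------
Art      
Economics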